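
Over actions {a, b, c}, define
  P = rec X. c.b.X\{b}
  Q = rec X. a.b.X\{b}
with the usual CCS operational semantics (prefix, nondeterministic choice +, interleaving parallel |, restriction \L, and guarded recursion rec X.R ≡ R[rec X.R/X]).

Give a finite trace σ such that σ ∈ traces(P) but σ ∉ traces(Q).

Reachable graph of P (4 states):
  u0 = rec X. c.b.X\{b} has moves =c=> u1
  u1 = b.(rec X. c.b.X\{b})\{b} has moves =b=> u2
  u2 = (rec X. c.b.X\{b})\{b} has moves =c=> u3
  u3 = (b.(rec X. c.b.X\{b})\{b})\{b} has moves stopped
Reachable graph of Q (4 states):
  v0 = rec X. a.b.X\{b} has moves =a=> v1
  v1 = b.(rec X. a.b.X\{b})\{b} has moves =b=> v2
  v2 = (rec X. a.b.X\{b})\{b} has moves =a=> v3
  v3 = (b.(rec X. a.b.X\{b})\{b})\{b} has moves stopped
Run σ = ⟨c⟩ on P: start {u0}
  after c @ step 1: {u1}
  — P admits the full trace.
Run σ = ⟨c⟩ on Q: start {v0}
  after c @ step 1: ∅  — Q cannot continue

c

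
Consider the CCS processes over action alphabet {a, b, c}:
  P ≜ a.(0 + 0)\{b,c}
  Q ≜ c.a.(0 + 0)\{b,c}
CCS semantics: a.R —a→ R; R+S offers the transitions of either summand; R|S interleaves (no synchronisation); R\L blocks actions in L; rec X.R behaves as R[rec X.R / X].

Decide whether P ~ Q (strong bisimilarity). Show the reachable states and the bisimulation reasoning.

not bisimilar

P's transition system — 2 states:
  m0 = a.(0 + 0)\{b,c} → --a--▸ m1
  m1 = (0 + 0)\{b,c} → (no moves)
Q's transition system — 3 states:
  n0 = c.a.(0 + 0)\{b,c} → --c--▸ n1
  n1 = a.(0 + 0)\{b,c} → --a--▸ n2
  n2 = (0 + 0)\{b,c} → (no moves)
Coarsest stable partition (strong bisimilarity classes):
  B0 = {m0, n1}
  B1 = {m1, n2}
  B2 = {n0}
m0 ∈ B0, n0 ∈ B2 → different blocks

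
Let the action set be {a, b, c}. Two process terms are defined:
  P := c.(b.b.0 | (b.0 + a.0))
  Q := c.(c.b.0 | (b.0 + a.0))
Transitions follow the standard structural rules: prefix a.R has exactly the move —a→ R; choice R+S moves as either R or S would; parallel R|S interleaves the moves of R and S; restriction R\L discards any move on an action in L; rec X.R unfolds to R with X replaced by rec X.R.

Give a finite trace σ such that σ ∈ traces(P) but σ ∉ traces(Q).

cab

P's transition system — 7 states:
  u0 = c.(b.b.0 | (b.0 + a.0)) → —c→ u1
  u1 = b.b.0 | (b.0 + a.0) → —a→ u2, —b→ u2, —b→ u3
  u2 = b.b.0 | 0 → —b→ u4
  u3 = b.0 | (b.0 + a.0) → —a→ u4, —b→ u4, —b→ u5
  u4 = b.0 | 0 → —b→ u6
  u5 = 0 | (b.0 + a.0) → —a→ u6, —b→ u6
  u6 = 0 | 0 → ∅
Q's transition system — 7 states:
  v0 = c.(c.b.0 | (b.0 + a.0)) → —c→ v1
  v1 = c.b.0 | (b.0 + a.0) → —a→ v2, —b→ v2, —c→ v3
  v2 = c.b.0 | 0 → —c→ v4
  v3 = b.0 | (b.0 + a.0) → —a→ v4, —b→ v4, —b→ v5
  v4 = b.0 | 0 → —b→ v6
  v5 = 0 | (b.0 + a.0) → —a→ v6, —b→ v6
  v6 = 0 | 0 → ∅
Run σ = ⟨cab⟩ on P: start {u0}
  after c @ step 1: {u1}
  after a @ step 2: {u2}
  after b @ step 3: {u4}
  P completes σ.
Run σ = ⟨cab⟩ on Q: start {v0}
  after c @ step 1: {v1}
  after a @ step 2: {v2}
  after b @ step 3: no successor for Q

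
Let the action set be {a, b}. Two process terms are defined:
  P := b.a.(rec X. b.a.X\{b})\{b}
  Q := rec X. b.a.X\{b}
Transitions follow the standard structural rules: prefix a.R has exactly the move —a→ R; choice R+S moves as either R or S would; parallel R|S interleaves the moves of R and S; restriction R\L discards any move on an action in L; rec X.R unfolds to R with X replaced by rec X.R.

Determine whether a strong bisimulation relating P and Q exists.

Reachable graph of P (3 states):
  s0 = b.a.(rec X. b.a.X\{b})\{b} ⊢ =b=> s1
  s1 = a.(rec X. b.a.X\{b})\{b} ⊢ =a=> s2
  s2 = (rec X. b.a.X\{b})\{b} ⊢ (no moves)
Reachable graph of Q (3 states):
  t0 = rec X. b.a.X\{b} ⊢ =b=> t1
  t1 = a.(rec X. b.a.X\{b})\{b} ⊢ =a=> t2
  t2 = (rec X. b.a.X\{b})\{b} ⊢ (no moves)
Partition-refinement fixed point:
  B0 = {s0, t0}
  B1 = {s1, t1}
  B2 = {s2, t2}
s0 ∈ B0, t0 ∈ B0 → same block

YES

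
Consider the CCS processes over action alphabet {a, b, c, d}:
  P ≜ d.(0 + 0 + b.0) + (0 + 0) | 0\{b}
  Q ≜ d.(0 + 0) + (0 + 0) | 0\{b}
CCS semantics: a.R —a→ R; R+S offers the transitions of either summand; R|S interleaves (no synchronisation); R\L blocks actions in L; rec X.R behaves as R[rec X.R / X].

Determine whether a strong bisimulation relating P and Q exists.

P's transition system — 3 states:
  s0 = d.(0 + 0 + b.0) + (0 + 0) | 0\{b} ⊢ =d=> s1
  s1 = 0 + 0 + b.0 ⊢ =b=> s2
  s2 = 0 ⊢ ∅
Q's transition system — 2 states:
  t0 = d.(0 + 0) + (0 + 0) | 0\{b} ⊢ =d=> t1
  t1 = 0 + 0 ⊢ ∅
Bisimilarity quotient blocks:
  B0 = {s0}
  B1 = {s1}
  B2 = {s2, t1}
  B3 = {t0}
s0 ∈ B0, t0 ∈ B3 → different blocks

not bisimilar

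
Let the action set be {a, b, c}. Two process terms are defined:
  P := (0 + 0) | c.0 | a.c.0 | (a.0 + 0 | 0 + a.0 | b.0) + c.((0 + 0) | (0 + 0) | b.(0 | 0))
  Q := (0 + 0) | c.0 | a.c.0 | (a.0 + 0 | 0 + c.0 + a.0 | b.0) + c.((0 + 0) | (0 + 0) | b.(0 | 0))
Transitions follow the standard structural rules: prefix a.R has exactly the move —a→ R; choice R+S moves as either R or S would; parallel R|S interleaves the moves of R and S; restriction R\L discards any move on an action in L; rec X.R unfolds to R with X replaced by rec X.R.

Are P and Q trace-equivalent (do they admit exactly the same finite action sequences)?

traces(P) ≠ traces(Q) — witness ⟨cc⟩

P's transition system — 32 states:
  m0 = (0 + 0) | c.0 | a.c.0 | (a.0 + 0 | 0 + a.0 | b.0) + c.((0 + 0) | (0 + 0) | b.(0 | 0)) ⊢ --a--▸ m1, --a--▸ m2, --a--▸ m3, --b--▸ m4, --c--▸ m5, --c--▸ m6
  m1 = (0 + 0) | c.0 | a.c.0 | (0 | b.0) ⊢ --a--▸ m7, --b--▸ m8, --c--▸ m9
  m2 = (0 + 0) | c.0 | a.c.0 | 0 ⊢ --a--▸ m10, --c--▸ m11
  m3 = (0 + 0) | c.0 | c.0 | (a.0 + 0 | 0 + a.0 | b.0) ⊢ --a--▸ m10, --a--▸ m7, --b--▸ m12, --c--▸ m13, --c--▸ m14
  m4 = (0 + 0) | c.0 | a.c.0 | (a.0 | 0) ⊢ --a--▸ m12, --a--▸ m8, --c--▸ m15
  m5 = (0 + 0) | (0 + 0) | b.(0 | 0) ⊢ --b--▸ m16
  m6 = (0 + 0) | 0 | a.c.0 | (a.0 + 0 | 0 + a.0 | b.0) ⊢ --a--▸ m11, --a--▸ m13, --a--▸ m9, --b--▸ m15
  m7 = (0 + 0) | c.0 | c.0 | (0 | b.0) ⊢ --b--▸ m17, --c--▸ m18, --c--▸ m19
  m8 = (0 + 0) | c.0 | a.c.0 | (0 | 0) ⊢ --a--▸ m17, --c--▸ m20
  m9 = (0 + 0) | 0 | a.c.0 | (0 | b.0) ⊢ --a--▸ m18, --b--▸ m20
  m10 = (0 + 0) | c.0 | c.0 | 0 ⊢ --c--▸ m21, --c--▸ m22
  m11 = (0 + 0) | 0 | a.c.0 | 0 ⊢ --a--▸ m21
  m12 = (0 + 0) | c.0 | c.0 | (a.0 | 0) ⊢ --a--▸ m17, --c--▸ m23, --c--▸ m24
  m13 = (0 + 0) | 0 | c.0 | (a.0 + 0 | 0 + a.0 | b.0) ⊢ --a--▸ m18, --a--▸ m21, --b--▸ m23, --c--▸ m25
  m14 = (0 + 0) | c.0 | 0 | (a.0 + 0 | 0 + a.0 | b.0) ⊢ --a--▸ m19, --a--▸ m22, --b--▸ m24, --c--▸ m25
  m15 = (0 + 0) | 0 | a.c.0 | (a.0 | 0) ⊢ --a--▸ m20, --a--▸ m23
  m16 = (0 + 0) | (0 + 0) | (0 | 0) ⊢ (no moves)
  m17 = (0 + 0) | c.0 | c.0 | (0 | 0) ⊢ --c--▸ m26, --c--▸ m27
  m18 = (0 + 0) | 0 | c.0 | (0 | b.0) ⊢ --b--▸ m26, --c--▸ m28
  m19 = (0 + 0) | c.0 | 0 | (0 | b.0) ⊢ --b--▸ m27, --c--▸ m28
  m20 = (0 + 0) | 0 | a.c.0 | (0 | 0) ⊢ --a--▸ m26
  m21 = (0 + 0) | 0 | c.0 | 0 ⊢ --c--▸ m29
  m22 = (0 + 0) | c.0 | 0 | 0 ⊢ --c--▸ m29
  m23 = (0 + 0) | 0 | c.0 | (a.0 | 0) ⊢ --a--▸ m26, --c--▸ m30
  m24 = (0 + 0) | c.0 | 0 | (a.0 | 0) ⊢ --a--▸ m27, --c--▸ m30
  m25 = (0 + 0) | 0 | 0 | (a.0 + 0 | 0 + a.0 | b.0) ⊢ --a--▸ m28, --a--▸ m29, --b--▸ m30
  m26 = (0 + 0) | 0 | c.0 | (0 | 0) ⊢ --c--▸ m31
  m27 = (0 + 0) | c.0 | 0 | (0 | 0) ⊢ --c--▸ m31
  m28 = (0 + 0) | 0 | 0 | (0 | b.0) ⊢ --b--▸ m31
  m29 = (0 + 0) | 0 | 0 | 0 ⊢ (no moves)
  m30 = (0 + 0) | 0 | 0 | (a.0 | 0) ⊢ --a--▸ m31
  m31 = (0 + 0) | 0 | 0 | (0 | 0) ⊢ (no moves)
Q's transition system — 32 states:
  n0 = (0 + 0) | c.0 | a.c.0 | (a.0 + 0 | 0 + c.0 + a.0 | b.0) + c.((0 + 0) | (0 + 0) | b.(0 | 0)) ⊢ --a--▸ n1, --a--▸ n2, --a--▸ n3, --b--▸ n4, --c--▸ n2, --c--▸ n5, --c--▸ n6
  n1 = (0 + 0) | c.0 | a.c.0 | (0 | b.0) ⊢ --a--▸ n7, --b--▸ n8, --c--▸ n9
  n2 = (0 + 0) | c.0 | a.c.0 | 0 ⊢ --a--▸ n10, --c--▸ n11
  n3 = (0 + 0) | c.0 | c.0 | (a.0 + 0 | 0 + c.0 + a.0 | b.0) ⊢ --a--▸ n10, --a--▸ n7, --b--▸ n12, --c--▸ n10, --c--▸ n13, --c--▸ n14
  n4 = (0 + 0) | c.0 | a.c.0 | (a.0 | 0) ⊢ --a--▸ n12, --a--▸ n8, --c--▸ n15
  n5 = (0 + 0) | (0 + 0) | b.(0 | 0) ⊢ --b--▸ n16
  n6 = (0 + 0) | 0 | a.c.0 | (a.0 + 0 | 0 + c.0 + a.0 | b.0) ⊢ --a--▸ n11, --a--▸ n13, --a--▸ n9, --b--▸ n15, --c--▸ n11
  n7 = (0 + 0) | c.0 | c.0 | (0 | b.0) ⊢ --b--▸ n17, --c--▸ n18, --c--▸ n19
  n8 = (0 + 0) | c.0 | a.c.0 | (0 | 0) ⊢ --a--▸ n17, --c--▸ n20
  n9 = (0 + 0) | 0 | a.c.0 | (0 | b.0) ⊢ --a--▸ n18, --b--▸ n20
  n10 = (0 + 0) | c.0 | c.0 | 0 ⊢ --c--▸ n21, --c--▸ n22
  n11 = (0 + 0) | 0 | a.c.0 | 0 ⊢ --a--▸ n21
  n12 = (0 + 0) | c.0 | c.0 | (a.0 | 0) ⊢ --a--▸ n17, --c--▸ n23, --c--▸ n24
  n13 = (0 + 0) | 0 | c.0 | (a.0 + 0 | 0 + c.0 + a.0 | b.0) ⊢ --a--▸ n18, --a--▸ n21, --b--▸ n23, --c--▸ n21, --c--▸ n25
  n14 = (0 + 0) | c.0 | 0 | (a.0 + 0 | 0 + c.0 + a.0 | b.0) ⊢ --a--▸ n19, --a--▸ n22, --b--▸ n24, --c--▸ n22, --c--▸ n25
  n15 = (0 + 0) | 0 | a.c.0 | (a.0 | 0) ⊢ --a--▸ n20, --a--▸ n23
  n16 = (0 + 0) | (0 + 0) | (0 | 0) ⊢ (no moves)
  n17 = (0 + 0) | c.0 | c.0 | (0 | 0) ⊢ --c--▸ n26, --c--▸ n27
  n18 = (0 + 0) | 0 | c.0 | (0 | b.0) ⊢ --b--▸ n26, --c--▸ n28
  n19 = (0 + 0) | c.0 | 0 | (0 | b.0) ⊢ --b--▸ n27, --c--▸ n28
  n20 = (0 + 0) | 0 | a.c.0 | (0 | 0) ⊢ --a--▸ n26
  n21 = (0 + 0) | 0 | c.0 | 0 ⊢ --c--▸ n29
  n22 = (0 + 0) | c.0 | 0 | 0 ⊢ --c--▸ n29
  n23 = (0 + 0) | 0 | c.0 | (a.0 | 0) ⊢ --a--▸ n26, --c--▸ n30
  n24 = (0 + 0) | c.0 | 0 | (a.0 | 0) ⊢ --a--▸ n27, --c--▸ n30
  n25 = (0 + 0) | 0 | 0 | (a.0 + 0 | 0 + c.0 + a.0 | b.0) ⊢ --a--▸ n28, --a--▸ n29, --b--▸ n30, --c--▸ n29
  n26 = (0 + 0) | 0 | c.0 | (0 | 0) ⊢ --c--▸ n31
  n27 = (0 + 0) | c.0 | 0 | (0 | 0) ⊢ --c--▸ n31
  n28 = (0 + 0) | 0 | 0 | (0 | b.0) ⊢ --b--▸ n31
  n29 = (0 + 0) | 0 | 0 | 0 ⊢ (no moves)
  n30 = (0 + 0) | 0 | 0 | (a.0 | 0) ⊢ --a--▸ n31
  n31 = (0 + 0) | 0 | 0 | (0 | 0) ⊢ (no moves)
Run σ = ⟨cc⟩ on Q: start {n0}
  after c @ step 1: {n2, n5, n6}
  after c @ step 2: {n11}
  — Q admits the full trace.
Run σ = ⟨cc⟩ on P: start {m0}
  after c @ step 1: {m5, m6}
  after c @ step 2: ∅  — P cannot continue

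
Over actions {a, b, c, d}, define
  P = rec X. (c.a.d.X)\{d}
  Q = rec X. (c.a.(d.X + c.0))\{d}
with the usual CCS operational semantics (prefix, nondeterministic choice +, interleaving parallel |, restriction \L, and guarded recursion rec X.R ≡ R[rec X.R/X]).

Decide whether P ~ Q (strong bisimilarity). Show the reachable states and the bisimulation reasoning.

Reachable graph of P (3 states):
  m0 = rec X. (c.a.d.X)\{d} → =c=> m1
  m1 = (a.d.(rec X. (c.a.d.X)\{d}))\{d} → =a=> m2
  m2 = (d.(rec X. (c.a.d.X)\{d}))\{d} → ·
Reachable graph of Q (4 states):
  n0 = rec X. (c.a.(d.X + c.0))\{d} → =c=> n1
  n1 = (a.(d.(rec X. (c.a.(d.X + c.0))\{d}) + c.0))\{d} → =a=> n2
  n2 = (d.(rec X. (c.a.(d.X + c.0))\{d}) + c.0)\{d} → =c=> n3
  n3 = 0\{d} → ·
Partition-refinement fixed point:
  B0 = {m0}
  B1 = {m1}
  B2 = {m2, n3}
  B3 = {n0}
  B4 = {n1}
  B5 = {n2}
m0 ∈ B0, n0 ∈ B3 → different blocks

NO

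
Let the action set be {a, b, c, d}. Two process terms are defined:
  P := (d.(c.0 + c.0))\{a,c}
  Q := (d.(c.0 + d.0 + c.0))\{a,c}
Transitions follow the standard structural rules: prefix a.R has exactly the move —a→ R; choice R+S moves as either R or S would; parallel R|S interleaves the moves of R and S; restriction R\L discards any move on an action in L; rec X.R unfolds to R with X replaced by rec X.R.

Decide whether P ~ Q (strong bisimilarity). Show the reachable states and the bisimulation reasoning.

P ≁ Q

LTS(P): 2 reachable states
  u0 = (d.(c.0 + c.0))\{a,c} → -d-> u1
  u1 = (c.0 + c.0)\{a,c} → deadlocked
LTS(Q): 3 reachable states
  v0 = (d.(c.0 + d.0 + c.0))\{a,c} → -d-> v1
  v1 = (c.0 + d.0 + c.0)\{a,c} → -d-> v2
  v2 = 0\{a,c} → deadlocked
Bisimilarity quotient blocks:
  B0 = {u0, v1}
  B1 = {u1, v2}
  B2 = {v0}
u0 ∈ B0, v0 ∈ B2 → different blocks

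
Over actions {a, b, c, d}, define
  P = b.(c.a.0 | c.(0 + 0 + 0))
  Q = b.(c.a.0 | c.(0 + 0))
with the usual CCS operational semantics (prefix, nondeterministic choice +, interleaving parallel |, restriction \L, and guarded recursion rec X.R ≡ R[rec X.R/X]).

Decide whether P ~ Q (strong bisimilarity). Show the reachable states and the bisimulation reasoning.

LTS(P): 7 reachable states
  m0 = b.(c.a.0 | c.(0 + 0 + 0)) → --b--▸ m1
  m1 = c.a.0 | c.(0 + 0 + 0) → --c--▸ m2, --c--▸ m3
  m2 = a.0 | c.(0 + 0 + 0) → --a--▸ m4, --c--▸ m5
  m3 = c.a.0 | (0 + 0 + 0) → --c--▸ m5
  m4 = 0 | c.(0 + 0 + 0) → --c--▸ m6
  m5 = a.0 | (0 + 0 + 0) → --a--▸ m6
  m6 = 0 | (0 + 0 + 0) → ·
LTS(Q): 7 reachable states
  n0 = b.(c.a.0 | c.(0 + 0)) → --b--▸ n1
  n1 = c.a.0 | c.(0 + 0) → --c--▸ n2, --c--▸ n3
  n2 = a.0 | c.(0 + 0) → --a--▸ n4, --c--▸ n5
  n3 = c.a.0 | (0 + 0) → --c--▸ n5
  n4 = 0 | c.(0 + 0) → --c--▸ n6
  n5 = a.0 | (0 + 0) → --a--▸ n6
  n6 = 0 | (0 + 0) → ·
Partition-refinement fixed point:
  B0 = {m0, n0}
  B1 = {m1, n1}
  B2 = {m2, n2}
  B3 = {m5, n5}
  B4 = {m6, n6}
  B5 = {m4, n4}
  B6 = {m3, n3}
m0 ∈ B0, n0 ∈ B0 → same block

bisimilar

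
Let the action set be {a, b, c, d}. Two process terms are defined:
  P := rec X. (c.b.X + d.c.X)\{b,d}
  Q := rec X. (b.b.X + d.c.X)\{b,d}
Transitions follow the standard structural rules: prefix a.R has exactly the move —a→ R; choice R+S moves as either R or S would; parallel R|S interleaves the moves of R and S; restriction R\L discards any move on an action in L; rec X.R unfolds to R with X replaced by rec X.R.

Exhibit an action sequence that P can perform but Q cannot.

LTS(P): 2 reachable states
  p0 = rec X. (c.b.X + d.c.X)\{b,d} :: -c-> p1
  p1 = (b.(rec X. (c.b.X + d.c.X)\{b,d}))\{b,d} :: ·
LTS(Q): 1 reachable states
  q0 = rec X. (b.b.X + d.c.X)\{b,d} :: ·
Trace ⟨c⟩ through P, begin at {p0}:
  [1] c ⇒ {p1}
  P completes σ.
Trace ⟨c⟩ through Q, begin at {q0}:
  [1] c ⇒ no successor for Q

c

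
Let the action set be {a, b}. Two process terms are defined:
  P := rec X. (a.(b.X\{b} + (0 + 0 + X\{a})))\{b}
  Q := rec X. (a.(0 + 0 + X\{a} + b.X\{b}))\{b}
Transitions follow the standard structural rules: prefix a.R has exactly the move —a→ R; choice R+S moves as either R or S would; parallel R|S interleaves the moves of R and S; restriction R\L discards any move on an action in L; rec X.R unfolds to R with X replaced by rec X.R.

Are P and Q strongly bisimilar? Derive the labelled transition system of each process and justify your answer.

P ~ Q

LTS(P): 2 reachable states
  p0 = rec X. (a.(b.X\{b} + (0 + 0 + X\{a})))\{b} has moves ··a··> p1
  p1 = (b.(rec X. (a.(b.X\{b} + (0 + 0 + X\{a})))\{b})\{b} + (0 + 0 + (rec X. (a.(b.X\{b} + (0 + 0 + X\{a})))\{b})\{a}))\{b} has moves deadlocked
LTS(Q): 2 reachable states
  q0 = rec X. (a.(0 + 0 + X\{a} + b.X\{b}))\{b} has moves ··a··> q1
  q1 = (0 + 0 + (rec X. (a.(0 + 0 + X\{a} + b.X\{b}))\{b})\{a} + b.(rec X. (a.(0 + 0 + X\{a} + b.X\{b}))\{b})\{b})\{b} has moves deadlocked
Coarsest stable partition (strong bisimilarity classes):
  B0 = {p0, q0}
  B1 = {p1, q1}
p0 ∈ B0, q0 ∈ B0 → same block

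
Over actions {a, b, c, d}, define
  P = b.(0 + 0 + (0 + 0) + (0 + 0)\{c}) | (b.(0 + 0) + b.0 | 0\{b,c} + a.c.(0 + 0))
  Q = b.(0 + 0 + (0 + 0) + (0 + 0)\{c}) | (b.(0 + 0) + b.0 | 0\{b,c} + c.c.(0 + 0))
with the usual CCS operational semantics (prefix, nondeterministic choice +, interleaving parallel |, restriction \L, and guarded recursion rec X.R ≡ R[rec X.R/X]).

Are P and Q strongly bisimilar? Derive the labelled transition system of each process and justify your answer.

not bisimilar

Reachable graph of P (8 states):
  m0 = b.(0 + 0 + (0 + 0) + (0 + 0)\{c}) | (b.(0 + 0) + b.0 | 0\{b,c} + a.c.(0 + 0)) ⊢ --a--▸ m1, --b--▸ m2, --b--▸ m3, --b--▸ m4
  m1 = b.(0 + 0 + (0 + 0) + (0 + 0)\{c}) | c.(0 + 0) ⊢ --b--▸ m5, --c--▸ m3
  m2 = (0 + 0 + (0 + 0) + (0 + 0)\{c}) | (b.(0 + 0) + b.0 | 0\{b,c} + a.c.(0 + 0)) ⊢ --a--▸ m5, --b--▸ m6, --b--▸ m7
  m3 = b.(0 + 0 + (0 + 0) + (0 + 0)\{c}) | (0 + 0) ⊢ --b--▸ m6
  m4 = b.(0 + 0 + (0 + 0) + (0 + 0)\{c}) | (0 | 0\{b,c}) ⊢ --b--▸ m7
  m5 = (0 + 0 + (0 + 0) + (0 + 0)\{c}) | c.(0 + 0) ⊢ --c--▸ m6
  m6 = (0 + 0 + (0 + 0) + (0 + 0)\{c}) | (0 + 0) ⊢ (no moves)
  m7 = (0 + 0 + (0 + 0) + (0 + 0)\{c}) | (0 | 0\{b,c}) ⊢ (no moves)
Reachable graph of Q (8 states):
  n0 = b.(0 + 0 + (0 + 0) + (0 + 0)\{c}) | (b.(0 + 0) + b.0 | 0\{b,c} + c.c.(0 + 0)) ⊢ --b--▸ n1, --b--▸ n2, --b--▸ n3, --c--▸ n4
  n1 = (0 + 0 + (0 + 0) + (0 + 0)\{c}) | (b.(0 + 0) + b.0 | 0\{b,c} + c.c.(0 + 0)) ⊢ --b--▸ n5, --b--▸ n6, --c--▸ n7
  n2 = b.(0 + 0 + (0 + 0) + (0 + 0)\{c}) | (0 + 0) ⊢ --b--▸ n5
  n3 = b.(0 + 0 + (0 + 0) + (0 + 0)\{c}) | (0 | 0\{b,c}) ⊢ --b--▸ n6
  n4 = b.(0 + 0 + (0 + 0) + (0 + 0)\{c}) | c.(0 + 0) ⊢ --b--▸ n7, --c--▸ n2
  n5 = (0 + 0 + (0 + 0) + (0 + 0)\{c}) | (0 + 0) ⊢ (no moves)
  n6 = (0 + 0 + (0 + 0) + (0 + 0)\{c}) | (0 | 0\{b,c}) ⊢ (no moves)
  n7 = (0 + 0 + (0 + 0) + (0 + 0)\{c}) | c.(0 + 0) ⊢ --c--▸ n5
Bisimilarity quotient blocks:
  B0 = {m0}
  B1 = {m3, m4, n2, n3}
  B2 = {m6, m7, n5, n6}
  B3 = {m1, n4}
  B4 = {m5, n7}
  B5 = {m2}
  B6 = {n0}
  B7 = {n1}
m0 ∈ B0, n0 ∈ B6 → different blocks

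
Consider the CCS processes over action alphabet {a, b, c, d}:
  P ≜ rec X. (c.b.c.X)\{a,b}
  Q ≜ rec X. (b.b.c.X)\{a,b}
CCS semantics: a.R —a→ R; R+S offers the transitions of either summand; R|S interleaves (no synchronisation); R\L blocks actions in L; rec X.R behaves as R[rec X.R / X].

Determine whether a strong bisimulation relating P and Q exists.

P's transition system — 2 states:
  u0 = rec X. (c.b.c.X)\{a,b} has moves =c=> u1
  u1 = (b.c.(rec X. (c.b.c.X)\{a,b}))\{a,b} has moves ·
Q's transition system — 1 states:
  v0 = rec X. (b.b.c.X)\{a,b} has moves ·
Partition-refinement fixed point:
  B0 = {u0}
  B1 = {u1, v0}
u0 ∈ B0, v0 ∈ B1 → different blocks

not bisimilar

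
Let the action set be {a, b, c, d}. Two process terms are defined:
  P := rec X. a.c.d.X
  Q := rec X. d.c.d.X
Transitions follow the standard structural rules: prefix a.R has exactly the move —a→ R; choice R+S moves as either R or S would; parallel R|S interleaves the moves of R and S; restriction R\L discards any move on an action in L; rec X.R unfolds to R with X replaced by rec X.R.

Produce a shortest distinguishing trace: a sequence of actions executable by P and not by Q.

Reachable graph of P (3 states):
  p0 = rec X. a.c.d.X has moves =a=> p1
  p1 = c.d.(rec X. a.c.d.X) has moves =c=> p2
  p2 = d.(rec X. a.c.d.X) has moves =d=> p0
Reachable graph of Q (3 states):
  q0 = rec X. d.c.d.X has moves =d=> q1
  q1 = c.d.(rec X. d.c.d.X) has moves =c=> q2
  q2 = d.(rec X. d.c.d.X) has moves =d=> q0
Run σ = ⟨a⟩ on P: start {p0}
  [1] a ⇒ {p1}
  — P admits the full trace.
Run σ = ⟨a⟩ on Q: start {q0}
  [1] a ⇒ ∅ (Q stuck)

a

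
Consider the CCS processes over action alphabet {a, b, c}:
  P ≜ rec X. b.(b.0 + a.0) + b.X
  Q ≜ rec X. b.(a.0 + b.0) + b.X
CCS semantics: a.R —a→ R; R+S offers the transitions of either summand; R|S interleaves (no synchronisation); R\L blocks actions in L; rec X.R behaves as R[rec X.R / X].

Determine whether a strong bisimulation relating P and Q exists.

LTS(P): 3 reachable states
  p0 = rec X. b.(b.0 + a.0) + b.X :: -b-> p0, -b-> p1
  p1 = b.0 + a.0 :: -a-> p2, -b-> p2
  p2 = 0 :: stopped
LTS(Q): 3 reachable states
  q0 = rec X. b.(a.0 + b.0) + b.X :: -b-> q0, -b-> q1
  q1 = a.0 + b.0 :: -a-> q2, -b-> q2
  q2 = 0 :: stopped
Partition-refinement fixed point:
  B0 = {p0, q0}
  B1 = {p1, q1}
  B2 = {p2, q2}
p0 ∈ B0, q0 ∈ B0 → same block

bisimilar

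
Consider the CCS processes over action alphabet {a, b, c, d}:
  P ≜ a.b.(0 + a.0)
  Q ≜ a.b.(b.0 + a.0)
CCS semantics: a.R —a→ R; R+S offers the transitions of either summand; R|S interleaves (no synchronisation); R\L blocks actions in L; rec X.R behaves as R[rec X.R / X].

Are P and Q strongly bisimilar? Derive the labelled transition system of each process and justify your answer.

NO

LTS(P): 4 reachable states
  m0 = a.b.(0 + a.0) → —a→ m1
  m1 = b.(0 + a.0) → —b→ m2
  m2 = 0 + a.0 → —a→ m3
  m3 = 0 → deadlocked
LTS(Q): 4 reachable states
  n0 = a.b.(b.0 + a.0) → —a→ n1
  n1 = b.(b.0 + a.0) → —b→ n2
  n2 = b.0 + a.0 → —a→ n3, —b→ n3
  n3 = 0 → deadlocked
Coarsest stable partition (strong bisimilarity classes):
  B0 = {m0}
  B1 = {m1}
  B2 = {m2}
  B3 = {m3, n3}
  B4 = {n0}
  B5 = {n1}
  B6 = {n2}
m0 ∈ B0, n0 ∈ B4 → different blocks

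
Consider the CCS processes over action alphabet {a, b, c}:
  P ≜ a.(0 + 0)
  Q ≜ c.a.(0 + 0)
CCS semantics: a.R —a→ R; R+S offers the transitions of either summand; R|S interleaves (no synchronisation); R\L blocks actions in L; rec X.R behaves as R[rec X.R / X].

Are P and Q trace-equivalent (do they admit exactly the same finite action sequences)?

P's transition system — 2 states:
  p0 = a.(0 + 0) :: =a=> p1
  p1 = 0 + 0 :: deadlocked
Q's transition system — 3 states:
  q0 = c.a.(0 + 0) :: =c=> q1
  q1 = a.(0 + 0) :: =a=> q2
  q2 = 0 + 0 :: deadlocked
Run σ = ⟨a⟩ on P: start {p0}
  step 1 (a): {p1}
  — P admits the full trace.
Run σ = ⟨a⟩ on Q: start {q0}
  step 1 (a): ∅ (Q stuck)

trace-distinct — witness ⟨a⟩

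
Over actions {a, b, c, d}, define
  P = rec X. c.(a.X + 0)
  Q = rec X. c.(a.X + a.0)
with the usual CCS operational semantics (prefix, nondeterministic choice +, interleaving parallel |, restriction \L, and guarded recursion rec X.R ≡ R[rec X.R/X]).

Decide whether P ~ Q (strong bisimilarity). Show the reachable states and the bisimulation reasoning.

NO

Reachable graph of P (2 states):
  u0 = rec X. c.(a.X + 0) ⊢ =c=> u1
  u1 = a.(rec X. c.(a.X + 0)) + 0 ⊢ =a=> u0
Reachable graph of Q (3 states):
  v0 = rec X. c.(a.X + a.0) ⊢ =c=> v1
  v1 = a.(rec X. c.(a.X + a.0)) + a.0 ⊢ =a=> v0, =a=> v2
  v2 = 0 ⊢ ·
Partition-refinement fixed point:
  B0 = {u0}
  B1 = {u1}
  B2 = {v0}
  B3 = {v1}
  B4 = {v2}
u0 ∈ B0, v0 ∈ B2 → different blocks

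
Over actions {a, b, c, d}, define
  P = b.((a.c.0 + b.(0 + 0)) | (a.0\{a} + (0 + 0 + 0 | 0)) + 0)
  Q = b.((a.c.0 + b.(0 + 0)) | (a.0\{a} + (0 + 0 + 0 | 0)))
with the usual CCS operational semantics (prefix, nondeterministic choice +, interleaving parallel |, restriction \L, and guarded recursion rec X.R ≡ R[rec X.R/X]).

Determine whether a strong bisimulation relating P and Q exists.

P ~ Q

Reachable graph of P (9 states):
  u0 = b.((a.c.0 + b.(0 + 0)) | (a.0\{a} + (0 + 0 + 0 | 0)) + 0) has moves =b=> u1
  u1 = (a.c.0 + b.(0 + 0)) | (a.0\{a} + (0 + 0 + 0 | 0)) + 0 has moves =a=> u2, =a=> u3, =b=> u4
  u2 = (a.c.0 + b.(0 + 0)) | 0\{a} has moves =a=> u5, =b=> u6
  u3 = c.0 | (a.0\{a} + (0 + 0 + 0 | 0)) has moves =a=> u5, =c=> u7
  u4 = (0 + 0) | (a.0\{a} + (0 + 0 + 0 | 0)) has moves =a=> u6
  u5 = c.0 | 0\{a} has moves =c=> u8
  u6 = (0 + 0) | 0\{a} has moves (no moves)
  u7 = 0 | (a.0\{a} + (0 + 0 + 0 | 0)) has moves =a=> u8
  u8 = 0 | 0\{a} has moves (no moves)
Reachable graph of Q (9 states):
  v0 = b.((a.c.0 + b.(0 + 0)) | (a.0\{a} + (0 + 0 + 0 | 0))) has moves =b=> v1
  v1 = (a.c.0 + b.(0 + 0)) | (a.0\{a} + (0 + 0 + 0 | 0)) has moves =a=> v2, =a=> v3, =b=> v4
  v2 = (a.c.0 + b.(0 + 0)) | 0\{a} has moves =a=> v5, =b=> v6
  v3 = c.0 | (a.0\{a} + (0 + 0 + 0 | 0)) has moves =a=> v5, =c=> v7
  v4 = (0 + 0) | (a.0\{a} + (0 + 0 + 0 | 0)) has moves =a=> v6
  v5 = c.0 | 0\{a} has moves =c=> v8
  v6 = (0 + 0) | 0\{a} has moves (no moves)
  v7 = 0 | (a.0\{a} + (0 + 0 + 0 | 0)) has moves =a=> v8
  v8 = 0 | 0\{a} has moves (no moves)
Partition-refinement fixed point:
  B0 = {u0, v0}
  B1 = {u1, v1}
  B2 = {u2, v2}
  B3 = {u6, u8, v6, v8}
  B4 = {u5, v5}
  B5 = {u4, u7, v4, v7}
  B6 = {u3, v3}
u0 ∈ B0, v0 ∈ B0 → same block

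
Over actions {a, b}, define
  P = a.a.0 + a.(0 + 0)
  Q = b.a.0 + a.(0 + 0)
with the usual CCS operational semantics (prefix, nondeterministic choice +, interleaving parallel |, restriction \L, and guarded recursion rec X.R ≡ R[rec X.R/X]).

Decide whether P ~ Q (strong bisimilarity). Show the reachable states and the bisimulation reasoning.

Reachable graph of P (4 states):
  u0 = a.a.0 + a.(0 + 0) → --a--▸ u1, --a--▸ u2
  u1 = 0 + 0 → deadlocked
  u2 = a.0 → --a--▸ u3
  u3 = 0 → deadlocked
Reachable graph of Q (4 states):
  v0 = b.a.0 + a.(0 + 0) → --a--▸ v1, --b--▸ v2
  v1 = 0 + 0 → deadlocked
  v2 = a.0 → --a--▸ v3
  v3 = 0 → deadlocked
Partition-refinement fixed point:
  B0 = {u0}
  B1 = {u1, u3, v1, v3}
  B2 = {u2, v2}
  B3 = {v0}
u0 ∈ B0, v0 ∈ B3 → different blocks

P ≁ Q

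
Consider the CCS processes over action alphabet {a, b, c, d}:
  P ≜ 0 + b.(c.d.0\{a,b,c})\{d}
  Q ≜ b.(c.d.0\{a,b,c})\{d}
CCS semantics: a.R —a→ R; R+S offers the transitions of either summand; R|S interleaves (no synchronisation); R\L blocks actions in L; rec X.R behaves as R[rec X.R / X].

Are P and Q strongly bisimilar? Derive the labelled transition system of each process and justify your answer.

YES

Reachable graph of P (3 states):
  s0 = 0 + b.(c.d.0\{a,b,c})\{d} | -b-> s1
  s1 = (c.d.0\{a,b,c})\{d} | -c-> s2
  s2 = (d.0\{a,b,c})\{d} | (no moves)
Reachable graph of Q (3 states):
  t0 = b.(c.d.0\{a,b,c})\{d} | -b-> t1
  t1 = (c.d.0\{a,b,c})\{d} | -c-> t2
  t2 = (d.0\{a,b,c})\{d} | (no moves)
Bisimilarity quotient blocks:
  B0 = {s0, t0}
  B1 = {s1, t1}
  B2 = {s2, t2}
s0 ∈ B0, t0 ∈ B0 → same block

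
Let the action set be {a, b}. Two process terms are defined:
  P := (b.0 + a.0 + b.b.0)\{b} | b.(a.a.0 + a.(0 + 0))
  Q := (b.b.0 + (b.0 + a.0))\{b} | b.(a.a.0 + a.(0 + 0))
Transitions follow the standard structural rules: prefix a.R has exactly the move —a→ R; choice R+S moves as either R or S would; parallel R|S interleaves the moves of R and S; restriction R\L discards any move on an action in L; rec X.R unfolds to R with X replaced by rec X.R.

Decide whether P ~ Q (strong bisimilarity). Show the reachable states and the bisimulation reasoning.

YES

LTS(P): 10 reachable states
  u0 = (b.0 + a.0 + b.b.0)\{b} | b.(a.a.0 + a.(0 + 0)) | =a=> u1, =b=> u2
  u1 = 0\{b} | b.(a.a.0 + a.(0 + 0)) | =b=> u3
  u2 = (b.0 + a.0 + b.b.0)\{b} | (a.a.0 + a.(0 + 0)) | =a=> u3, =a=> u4, =a=> u5
  u3 = 0\{b} | (a.a.0 + a.(0 + 0)) | =a=> u6, =a=> u7
  u4 = (b.0 + a.0 + b.b.0)\{b} | (0 + 0) | =a=> u6
  u5 = (b.0 + a.0 + b.b.0)\{b} | a.0 | =a=> u7, =a=> u8
  u6 = 0\{b} | (0 + 0) | stopped
  u7 = 0\{b} | a.0 | =a=> u9
  u8 = (b.0 + a.0 + b.b.0)\{b} | 0 | =a=> u9
  u9 = 0\{b} | 0 | stopped
LTS(Q): 10 reachable states
  v0 = (b.b.0 + (b.0 + a.0))\{b} | b.(a.a.0 + a.(0 + 0)) | =a=> v1, =b=> v2
  v1 = 0\{b} | b.(a.a.0 + a.(0 + 0)) | =b=> v3
  v2 = (b.b.0 + (b.0 + a.0))\{b} | (a.a.0 + a.(0 + 0)) | =a=> v3, =a=> v4, =a=> v5
  v3 = 0\{b} | (a.a.0 + a.(0 + 0)) | =a=> v6, =a=> v7
  v4 = (b.b.0 + (b.0 + a.0))\{b} | (0 + 0) | =a=> v6
  v5 = (b.b.0 + (b.0 + a.0))\{b} | a.0 | =a=> v7, =a=> v8
  v6 = 0\{b} | (0 + 0) | stopped
  v7 = 0\{b} | a.0 | =a=> v9
  v8 = (b.b.0 + (b.0 + a.0))\{b} | 0 | =a=> v9
  v9 = 0\{b} | 0 | stopped
Bisimilarity quotient blocks:
  B0 = {u0, v0}
  B1 = {u2, v2}
  B2 = {u5, v5}
  B3 = {u4, u7, u8, v4, v7, v8}
  B4 = {u6, u9, v6, v9}
  B5 = {u3, v3}
  B6 = {u1, v1}
u0 ∈ B0, v0 ∈ B0 → same block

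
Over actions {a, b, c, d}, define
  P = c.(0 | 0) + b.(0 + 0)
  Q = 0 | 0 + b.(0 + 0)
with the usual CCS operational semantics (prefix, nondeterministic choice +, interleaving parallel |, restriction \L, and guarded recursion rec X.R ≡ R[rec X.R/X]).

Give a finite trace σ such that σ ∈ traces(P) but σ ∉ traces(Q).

P's transition system — 3 states:
  u0 = c.(0 | 0) + b.(0 + 0) has moves —b→ u1, —c→ u2
  u1 = 0 + 0 has moves (no moves)
  u2 = 0 | 0 has moves (no moves)
Q's transition system — 2 states:
  v0 = 0 | 0 + b.(0 + 0) has moves —b→ v1
  v1 = 0 + 0 has moves (no moves)
Run σ = ⟨c⟩ on P: start {u0}
  [1] c ⇒ {u2}
  P completes σ.
Run σ = ⟨c⟩ on Q: start {v0}
  [1] c ⇒ ∅ (Q stuck)

c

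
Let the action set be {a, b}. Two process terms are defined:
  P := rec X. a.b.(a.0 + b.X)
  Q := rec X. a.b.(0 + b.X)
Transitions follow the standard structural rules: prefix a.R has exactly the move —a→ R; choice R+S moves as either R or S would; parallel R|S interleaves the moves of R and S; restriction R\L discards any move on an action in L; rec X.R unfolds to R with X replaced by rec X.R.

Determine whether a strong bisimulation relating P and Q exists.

P ≁ Q

LTS(P): 4 reachable states
  u0 = rec X. a.b.(a.0 + b.X) ⊢ =a=> u1
  u1 = b.(a.0 + b.(rec X. a.b.(a.0 + b.X))) ⊢ =b=> u2
  u2 = a.0 + b.(rec X. a.b.(a.0 + b.X)) ⊢ =a=> u3, =b=> u0
  u3 = 0 ⊢ (no moves)
LTS(Q): 3 reachable states
  v0 = rec X. a.b.(0 + b.X) ⊢ =a=> v1
  v1 = b.(0 + b.(rec X. a.b.(0 + b.X))) ⊢ =b=> v2
  v2 = 0 + b.(rec X. a.b.(0 + b.X)) ⊢ =b=> v0
Coarsest stable partition (strong bisimilarity classes):
  B0 = {u0}
  B1 = {u1}
  B2 = {u2}
  B3 = {u3}
  B4 = {v0}
  B5 = {v1}
  B6 = {v2}
u0 ∈ B0, v0 ∈ B4 → different blocks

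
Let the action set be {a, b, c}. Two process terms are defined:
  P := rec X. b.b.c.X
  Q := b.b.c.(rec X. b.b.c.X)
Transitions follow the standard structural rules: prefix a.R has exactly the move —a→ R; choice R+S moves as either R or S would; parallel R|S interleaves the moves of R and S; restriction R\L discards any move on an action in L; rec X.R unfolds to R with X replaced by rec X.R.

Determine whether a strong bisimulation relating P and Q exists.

LTS(P): 3 reachable states
  u0 = rec X. b.b.c.X ⊢ -b-> u1
  u1 = b.c.(rec X. b.b.c.X) ⊢ -b-> u2
  u2 = c.(rec X. b.b.c.X) ⊢ -c-> u0
LTS(Q): 4 reachable states
  v0 = b.b.c.(rec X. b.b.c.X) ⊢ -b-> v1
  v1 = b.c.(rec X. b.b.c.X) ⊢ -b-> v2
  v2 = c.(rec X. b.b.c.X) ⊢ -c-> v3
  v3 = rec X. b.b.c.X ⊢ -b-> v1
Coarsest stable partition (strong bisimilarity classes):
  B0 = {u0, v0, v3}
  B1 = {u1, v1}
  B2 = {u2, v2}
u0 ∈ B0, v0 ∈ B0 → same block

YES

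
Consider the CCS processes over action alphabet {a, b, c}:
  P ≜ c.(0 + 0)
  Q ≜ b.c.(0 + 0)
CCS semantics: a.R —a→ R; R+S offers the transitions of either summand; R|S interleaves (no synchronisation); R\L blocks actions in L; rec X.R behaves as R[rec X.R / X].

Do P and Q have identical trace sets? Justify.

traces(P) ≠ traces(Q) — witness ⟨c⟩

LTS(P): 2 reachable states
  m0 = c.(0 + 0) | --c--▸ m1
  m1 = 0 + 0 | deadlocked
LTS(Q): 3 reachable states
  n0 = b.c.(0 + 0) | --b--▸ n1
  n1 = c.(0 + 0) | --c--▸ n2
  n2 = 0 + 0 | deadlocked
Run σ = ⟨c⟩ on P: start {m0}
  after c @ step 1: {m1}
  ✓ P
Run σ = ⟨c⟩ on Q: start {n0}
  after c @ step 1: ∅ (Q stuck)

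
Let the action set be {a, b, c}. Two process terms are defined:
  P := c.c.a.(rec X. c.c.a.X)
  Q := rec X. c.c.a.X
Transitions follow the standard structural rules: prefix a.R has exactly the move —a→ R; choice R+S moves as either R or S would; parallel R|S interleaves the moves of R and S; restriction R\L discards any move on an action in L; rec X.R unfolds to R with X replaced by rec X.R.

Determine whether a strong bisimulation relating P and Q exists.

P ~ Q

P's transition system — 4 states:
  p0 = c.c.a.(rec X. c.c.a.X) → -c-> p1
  p1 = c.a.(rec X. c.c.a.X) → -c-> p2
  p2 = a.(rec X. c.c.a.X) → -a-> p3
  p3 = rec X. c.c.a.X → -c-> p1
Q's transition system — 3 states:
  q0 = rec X. c.c.a.X → -c-> q1
  q1 = c.a.(rec X. c.c.a.X) → -c-> q2
  q2 = a.(rec X. c.c.a.X) → -a-> q0
Coarsest stable partition (strong bisimilarity classes):
  B0 = {p0, p3, q0}
  B1 = {p1, q1}
  B2 = {p2, q2}
p0 ∈ B0, q0 ∈ B0 → same block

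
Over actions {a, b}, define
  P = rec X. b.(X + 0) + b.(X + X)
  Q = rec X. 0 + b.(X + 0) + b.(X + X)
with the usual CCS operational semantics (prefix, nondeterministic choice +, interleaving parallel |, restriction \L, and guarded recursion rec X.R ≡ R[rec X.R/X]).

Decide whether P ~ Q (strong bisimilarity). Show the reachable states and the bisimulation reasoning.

YES

P's transition system — 3 states:
  u0 = rec X. b.(X + 0) + b.(X + X) | =b=> u1, =b=> u2
  u1 = (rec X. b.(X + 0) + b.(X + X)) + (rec X. b.(X + 0) + b.(X + X)) | =b=> u1, =b=> u2
  u2 = (rec X. b.(X + 0) + b.(X + X)) + 0 | =b=> u1, =b=> u2
Q's transition system — 3 states:
  v0 = rec X. 0 + b.(X + 0) + b.(X + X) | =b=> v1, =b=> v2
  v1 = (rec X. 0 + b.(X + 0) + b.(X + X)) + (rec X. 0 + b.(X + 0) + b.(X + X)) | =b=> v1, =b=> v2
  v2 = (rec X. 0 + b.(X + 0) + b.(X + X)) + 0 | =b=> v1, =b=> v2
Partition-refinement fixed point:
  B0 = {u0, u1, u2, v0, v1, v2}
u0 ∈ B0, v0 ∈ B0 → same block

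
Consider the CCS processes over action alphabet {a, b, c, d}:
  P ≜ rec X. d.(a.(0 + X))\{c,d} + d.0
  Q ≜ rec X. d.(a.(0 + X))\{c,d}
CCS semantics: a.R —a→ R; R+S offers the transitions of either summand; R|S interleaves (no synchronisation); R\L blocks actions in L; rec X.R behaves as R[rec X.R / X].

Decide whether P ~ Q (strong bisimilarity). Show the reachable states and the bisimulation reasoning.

NO

P's transition system — 4 states:
  u0 = rec X. d.(a.(0 + X))\{c,d} + d.0 ⊢ =d=> u1, =d=> u2
  u1 = (a.(0 + (rec X. d.(a.(0 + X))\{c,d} + d.0)))\{c,d} ⊢ =a=> u3
  u2 = 0 ⊢ ·
  u3 = (0 + (rec X. d.(a.(0 + X))\{c,d} + d.0))\{c,d} ⊢ ·
Q's transition system — 3 states:
  v0 = rec X. d.(a.(0 + X))\{c,d} ⊢ =d=> v1
  v1 = (a.(0 + (rec X. d.(a.(0 + X))\{c,d})))\{c,d} ⊢ =a=> v2
  v2 = (0 + (rec X. d.(a.(0 + X))\{c,d}))\{c,d} ⊢ ·
Partition-refinement fixed point:
  B0 = {u0}
  B1 = {u2, u3, v2}
  B2 = {u1, v1}
  B3 = {v0}
u0 ∈ B0, v0 ∈ B3 → different blocks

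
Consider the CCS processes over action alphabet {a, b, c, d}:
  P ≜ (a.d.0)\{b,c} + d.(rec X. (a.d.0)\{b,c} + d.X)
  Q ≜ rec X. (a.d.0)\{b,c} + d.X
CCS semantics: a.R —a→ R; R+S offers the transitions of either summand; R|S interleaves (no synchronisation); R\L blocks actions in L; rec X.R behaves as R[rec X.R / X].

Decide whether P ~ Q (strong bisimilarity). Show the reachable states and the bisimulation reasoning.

LTS(P): 4 reachable states
  m0 = (a.d.0)\{b,c} + d.(rec X. (a.d.0)\{b,c} + d.X) | --a--▸ m1, --d--▸ m2
  m1 = (d.0)\{b,c} | --d--▸ m3
  m2 = rec X. (a.d.0)\{b,c} + d.X | --a--▸ m1, --d--▸ m2
  m3 = 0\{b,c} | ·
LTS(Q): 3 reachable states
  n0 = rec X. (a.d.0)\{b,c} + d.X | --a--▸ n1, --d--▸ n0
  n1 = (d.0)\{b,c} | --d--▸ n2
  n2 = 0\{b,c} | ·
Coarsest stable partition (strong bisimilarity classes):
  B0 = {m0, m2, n0}
  B1 = {m1, n1}
  B2 = {m3, n2}
m0 ∈ B0, n0 ∈ B0 → same block

P ~ Q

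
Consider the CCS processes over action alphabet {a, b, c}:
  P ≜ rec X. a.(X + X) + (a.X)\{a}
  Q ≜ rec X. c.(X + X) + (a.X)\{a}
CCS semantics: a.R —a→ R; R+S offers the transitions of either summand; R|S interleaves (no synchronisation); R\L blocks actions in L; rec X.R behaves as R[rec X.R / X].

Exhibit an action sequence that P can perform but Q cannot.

a

P's transition system — 2 states:
  u0 = rec X. a.(X + X) + (a.X)\{a} → ··a··> u1
  u1 = (rec X. a.(X + X) + (a.X)\{a}) + (rec X. a.(X + X) + (a.X)\{a}) → ··a··> u1
Q's transition system — 2 states:
  v0 = rec X. c.(X + X) + (a.X)\{a} → ··c··> v1
  v1 = (rec X. c.(X + X) + (a.X)\{a}) + (rec X. c.(X + X) + (a.X)\{a}) → ··c··> v1
Run σ = ⟨a⟩ on P: start {u0}
  [1] a ⇒ {u1}
  ✓ P
Run σ = ⟨a⟩ on Q: start {v0}
  [1] a ⇒ ∅ (Q stuck)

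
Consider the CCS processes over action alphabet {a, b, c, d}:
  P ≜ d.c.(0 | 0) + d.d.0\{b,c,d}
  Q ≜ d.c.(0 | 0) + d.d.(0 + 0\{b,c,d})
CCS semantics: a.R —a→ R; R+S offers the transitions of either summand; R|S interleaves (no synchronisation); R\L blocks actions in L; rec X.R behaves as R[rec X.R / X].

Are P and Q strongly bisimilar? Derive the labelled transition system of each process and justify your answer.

YES

LTS(P): 5 reachable states
  s0 = d.c.(0 | 0) + d.d.0\{b,c,d} | --d--▸ s1, --d--▸ s2
  s1 = c.(0 | 0) | --c--▸ s3
  s2 = d.0\{b,c,d} | --d--▸ s4
  s3 = 0 | 0 | deadlocked
  s4 = 0\{b,c,d} | deadlocked
LTS(Q): 5 reachable states
  t0 = d.c.(0 | 0) + d.d.(0 + 0\{b,c,d}) | --d--▸ t1, --d--▸ t2
  t1 = c.(0 | 0) | --c--▸ t3
  t2 = d.(0 + 0\{b,c,d}) | --d--▸ t4
  t3 = 0 | 0 | deadlocked
  t4 = 0 + 0\{b,c,d} | deadlocked
Coarsest stable partition (strong bisimilarity classes):
  B0 = {s0, t0}
  B1 = {s1, t1}
  B2 = {s3, s4, t3, t4}
  B3 = {s2, t2}
s0 ∈ B0, t0 ∈ B0 → same block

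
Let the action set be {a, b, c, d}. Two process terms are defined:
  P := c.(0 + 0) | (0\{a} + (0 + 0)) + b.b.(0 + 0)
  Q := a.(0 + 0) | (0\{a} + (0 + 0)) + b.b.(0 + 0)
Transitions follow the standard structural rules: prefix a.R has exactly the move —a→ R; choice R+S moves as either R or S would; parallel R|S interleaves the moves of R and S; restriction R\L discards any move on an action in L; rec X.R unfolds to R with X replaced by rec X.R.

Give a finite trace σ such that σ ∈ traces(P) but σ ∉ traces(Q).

Reachable graph of P (4 states):
  s0 = c.(0 + 0) | (0\{a} + (0 + 0)) + b.b.(0 + 0) ⊢ —b→ s1, —c→ s2
  s1 = b.(0 + 0) ⊢ —b→ s3
  s2 = (0 + 0) | (0\{a} + (0 + 0)) ⊢ (no moves)
  s3 = 0 + 0 ⊢ (no moves)
Reachable graph of Q (4 states):
  t0 = a.(0 + 0) | (0\{a} + (0 + 0)) + b.b.(0 + 0) ⊢ —a→ t1, —b→ t2
  t1 = (0 + 0) | (0\{a} + (0 + 0)) ⊢ (no moves)
  t2 = b.(0 + 0) ⊢ —b→ t3
  t3 = 0 + 0 ⊢ (no moves)
Run σ = ⟨c⟩ on P: start {s0}
  after c @ step 1: {s2}
  — P admits the full trace.
Run σ = ⟨c⟩ on Q: start {t0}
  after c @ step 1: no successor for Q

c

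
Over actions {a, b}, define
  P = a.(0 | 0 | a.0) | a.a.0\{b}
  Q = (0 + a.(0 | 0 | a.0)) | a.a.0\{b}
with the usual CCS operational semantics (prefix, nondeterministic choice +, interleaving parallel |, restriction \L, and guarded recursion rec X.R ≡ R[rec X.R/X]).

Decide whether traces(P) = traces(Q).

Reachable graph of P (9 states):
  m0 = a.(0 | 0 | a.0) | a.a.0\{b} has moves -a-> m1, -a-> m2
  m1 = 0 | 0 | a.0 | a.a.0\{b} has moves -a-> m3, -a-> m4
  m2 = a.(0 | 0 | a.0) | a.0\{b} has moves -a-> m4, -a-> m5
  m3 = 0 | 0 | 0 | a.a.0\{b} has moves -a-> m6
  m4 = 0 | 0 | a.0 | a.0\{b} has moves -a-> m6, -a-> m7
  m5 = a.(0 | 0 | a.0) | 0\{b} has moves -a-> m7
  m6 = 0 | 0 | 0 | a.0\{b} has moves -a-> m8
  m7 = 0 | 0 | a.0 | 0\{b} has moves -a-> m8
  m8 = 0 | 0 | 0 | 0\{b} has moves deadlocked
Reachable graph of Q (9 states):
  n0 = (0 + a.(0 | 0 | a.0)) | a.a.0\{b} has moves -a-> n1, -a-> n2
  n1 = (0 + a.(0 | 0 | a.0)) | a.0\{b} has moves -a-> n3, -a-> n4
  n2 = 0 | 0 | a.0 | a.a.0\{b} has moves -a-> n4, -a-> n5
  n3 = (0 + a.(0 | 0 | a.0)) | 0\{b} has moves -a-> n6
  n4 = 0 | 0 | a.0 | a.0\{b} has moves -a-> n6, -a-> n7
  n5 = 0 | 0 | 0 | a.a.0\{b} has moves -a-> n7
  n6 = 0 | 0 | a.0 | 0\{b} has moves -a-> n8
  n7 = 0 | 0 | 0 | a.0\{b} has moves -a-> n8
  n8 = 0 | 0 | 0 | 0\{b} has moves deadlocked
Bisimilarity quotient blocks:
  B0 = {m0, n0}
  B1 = {m1, m2, n1, n2}
  B2 = {m3, m4, m5, n3, n4, n5}
  B3 = {m6, m7, n6, n7}
  B4 = {m8, n8}
m0 ∈ B0, n0 ∈ B0 → same block
Bisimilar ⇒ trace-equivalent.

trace-equivalent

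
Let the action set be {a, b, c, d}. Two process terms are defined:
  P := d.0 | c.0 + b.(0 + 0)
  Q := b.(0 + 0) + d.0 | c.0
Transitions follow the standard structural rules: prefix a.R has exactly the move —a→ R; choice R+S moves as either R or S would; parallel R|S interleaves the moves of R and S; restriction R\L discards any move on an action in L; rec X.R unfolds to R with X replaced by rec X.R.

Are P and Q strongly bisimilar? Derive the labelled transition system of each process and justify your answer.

Reachable graph of P (5 states):
  p0 = d.0 | c.0 + b.(0 + 0) :: —b→ p1, —c→ p2, —d→ p3
  p1 = 0 + 0 :: deadlocked
  p2 = d.0 | 0 :: —d→ p4
  p3 = 0 | c.0 :: —c→ p4
  p4 = 0 | 0 :: deadlocked
Reachable graph of Q (5 states):
  q0 = b.(0 + 0) + d.0 | c.0 :: —b→ q1, —c→ q2, —d→ q3
  q1 = 0 + 0 :: deadlocked
  q2 = d.0 | 0 :: —d→ q4
  q3 = 0 | c.0 :: —c→ q4
  q4 = 0 | 0 :: deadlocked
Partition-refinement fixed point:
  B0 = {p0, q0}
  B1 = {p2, q2}
  B2 = {p1, p4, q1, q4}
  B3 = {p3, q3}
p0 ∈ B0, q0 ∈ B0 → same block

P ~ Q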